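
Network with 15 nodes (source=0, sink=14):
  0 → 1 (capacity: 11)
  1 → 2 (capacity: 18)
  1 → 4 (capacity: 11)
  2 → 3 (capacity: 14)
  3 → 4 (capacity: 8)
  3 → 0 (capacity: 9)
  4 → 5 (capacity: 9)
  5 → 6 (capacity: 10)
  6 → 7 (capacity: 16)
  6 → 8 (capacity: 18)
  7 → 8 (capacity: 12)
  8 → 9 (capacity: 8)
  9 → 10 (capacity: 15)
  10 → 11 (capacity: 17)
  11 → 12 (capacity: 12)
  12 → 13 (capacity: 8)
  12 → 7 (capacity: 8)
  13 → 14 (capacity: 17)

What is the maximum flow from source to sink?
Maximum flow = 8

Max flow: 8

Flow assignment:
  0 → 1: 8/11
  1 → 4: 8/11
  4 → 5: 8/9
  5 → 6: 8/10
  6 → 8: 8/18
  8 → 9: 8/8
  9 → 10: 8/15
  10 → 11: 8/17
  11 → 12: 8/12
  12 → 13: 8/8
  13 → 14: 8/17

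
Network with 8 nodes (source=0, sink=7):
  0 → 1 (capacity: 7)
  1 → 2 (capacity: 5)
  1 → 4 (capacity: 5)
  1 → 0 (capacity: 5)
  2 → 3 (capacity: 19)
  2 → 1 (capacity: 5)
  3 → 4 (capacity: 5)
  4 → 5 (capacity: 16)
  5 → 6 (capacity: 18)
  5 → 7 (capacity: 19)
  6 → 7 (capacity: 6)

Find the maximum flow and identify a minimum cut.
Max flow = 7, Min cut edges: (0,1)

Maximum flow: 7
Minimum cut: (0,1)
Partition: S = [0], T = [1, 2, 3, 4, 5, 6, 7]

Max-flow min-cut theorem verified: both equal 7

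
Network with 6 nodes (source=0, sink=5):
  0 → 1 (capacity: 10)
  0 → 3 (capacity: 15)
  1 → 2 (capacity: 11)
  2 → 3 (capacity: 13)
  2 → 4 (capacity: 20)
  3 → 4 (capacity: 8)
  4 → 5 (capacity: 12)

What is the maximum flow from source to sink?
Maximum flow = 12

Max flow: 12

Flow assignment:
  0 → 1: 4/10
  0 → 3: 8/15
  1 → 2: 4/11
  2 → 4: 4/20
  3 → 4: 8/8
  4 → 5: 12/12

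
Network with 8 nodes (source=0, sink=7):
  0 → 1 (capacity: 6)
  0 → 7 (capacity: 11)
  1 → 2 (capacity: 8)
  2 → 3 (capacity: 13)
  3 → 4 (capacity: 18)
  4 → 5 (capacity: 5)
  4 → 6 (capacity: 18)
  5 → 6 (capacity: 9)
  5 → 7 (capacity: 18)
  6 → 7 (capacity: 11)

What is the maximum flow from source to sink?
Maximum flow = 17

Max flow: 17

Flow assignment:
  0 → 1: 6/6
  0 → 7: 11/11
  1 → 2: 6/8
  2 → 3: 6/13
  3 → 4: 6/18
  4 → 5: 5/5
  4 → 6: 1/18
  5 → 7: 5/18
  6 → 7: 1/11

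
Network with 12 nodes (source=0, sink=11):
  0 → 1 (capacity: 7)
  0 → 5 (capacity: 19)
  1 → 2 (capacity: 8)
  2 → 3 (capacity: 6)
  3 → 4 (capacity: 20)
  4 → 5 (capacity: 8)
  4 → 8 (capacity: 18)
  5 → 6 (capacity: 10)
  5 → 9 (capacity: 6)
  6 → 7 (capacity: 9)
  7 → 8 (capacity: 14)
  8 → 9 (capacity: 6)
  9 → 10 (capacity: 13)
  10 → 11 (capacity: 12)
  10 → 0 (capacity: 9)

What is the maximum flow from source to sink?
Maximum flow = 12

Max flow: 12

Flow assignment:
  0 → 1: 6/7
  0 → 5: 6/19
  1 → 2: 6/8
  2 → 3: 6/6
  3 → 4: 6/20
  4 → 5: 6/8
  5 → 6: 6/10
  5 → 9: 6/6
  6 → 7: 6/9
  7 → 8: 6/14
  8 → 9: 6/6
  9 → 10: 12/13
  10 → 11: 12/12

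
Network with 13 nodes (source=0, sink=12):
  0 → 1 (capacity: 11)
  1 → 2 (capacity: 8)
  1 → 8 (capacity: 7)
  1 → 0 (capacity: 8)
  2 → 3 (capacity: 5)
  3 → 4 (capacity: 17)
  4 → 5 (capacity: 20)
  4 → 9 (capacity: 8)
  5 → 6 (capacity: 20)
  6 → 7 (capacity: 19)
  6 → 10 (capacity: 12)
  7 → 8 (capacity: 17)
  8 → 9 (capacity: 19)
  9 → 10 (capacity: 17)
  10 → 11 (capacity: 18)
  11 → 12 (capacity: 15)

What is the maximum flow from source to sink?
Maximum flow = 11

Max flow: 11

Flow assignment:
  0 → 1: 11/11
  1 → 2: 4/8
  1 → 8: 7/7
  2 → 3: 4/5
  3 → 4: 4/17
  4 → 9: 4/8
  8 → 9: 7/19
  9 → 10: 11/17
  10 → 11: 11/18
  11 → 12: 11/15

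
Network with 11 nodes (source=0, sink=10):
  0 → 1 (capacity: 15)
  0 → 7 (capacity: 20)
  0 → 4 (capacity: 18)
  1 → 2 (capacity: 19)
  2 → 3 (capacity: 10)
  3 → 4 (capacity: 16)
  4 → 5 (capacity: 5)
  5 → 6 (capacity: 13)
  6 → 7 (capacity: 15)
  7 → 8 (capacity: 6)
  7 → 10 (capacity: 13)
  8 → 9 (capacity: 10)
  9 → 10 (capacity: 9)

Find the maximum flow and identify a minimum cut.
Max flow = 19, Min cut edges: (7,8), (7,10)

Maximum flow: 19
Minimum cut: (7,8), (7,10)
Partition: S = [0, 1, 2, 3, 4, 5, 6, 7], T = [8, 9, 10]

Max-flow min-cut theorem verified: both equal 19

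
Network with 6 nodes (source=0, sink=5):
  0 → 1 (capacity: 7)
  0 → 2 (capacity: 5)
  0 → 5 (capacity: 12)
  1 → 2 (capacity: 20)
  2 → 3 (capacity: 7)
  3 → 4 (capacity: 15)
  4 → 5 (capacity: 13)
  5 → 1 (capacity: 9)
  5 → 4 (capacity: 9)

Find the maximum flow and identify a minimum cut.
Max flow = 19, Min cut edges: (0,5), (2,3)

Maximum flow: 19
Minimum cut: (0,5), (2,3)
Partition: S = [0, 1, 2], T = [3, 4, 5]

Max-flow min-cut theorem verified: both equal 19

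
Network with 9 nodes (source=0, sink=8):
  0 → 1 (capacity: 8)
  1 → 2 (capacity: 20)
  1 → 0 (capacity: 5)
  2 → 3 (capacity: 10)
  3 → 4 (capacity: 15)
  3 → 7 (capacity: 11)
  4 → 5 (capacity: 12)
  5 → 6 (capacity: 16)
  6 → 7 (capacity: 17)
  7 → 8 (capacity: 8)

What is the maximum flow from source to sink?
Maximum flow = 8

Max flow: 8

Flow assignment:
  0 → 1: 8/8
  1 → 2: 8/20
  2 → 3: 8/10
  3 → 7: 8/11
  7 → 8: 8/8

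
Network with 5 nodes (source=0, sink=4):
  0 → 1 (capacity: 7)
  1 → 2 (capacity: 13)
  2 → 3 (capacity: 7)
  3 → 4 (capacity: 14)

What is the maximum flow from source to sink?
Maximum flow = 7

Max flow: 7

Flow assignment:
  0 → 1: 7/7
  1 → 2: 7/13
  2 → 3: 7/7
  3 → 4: 7/14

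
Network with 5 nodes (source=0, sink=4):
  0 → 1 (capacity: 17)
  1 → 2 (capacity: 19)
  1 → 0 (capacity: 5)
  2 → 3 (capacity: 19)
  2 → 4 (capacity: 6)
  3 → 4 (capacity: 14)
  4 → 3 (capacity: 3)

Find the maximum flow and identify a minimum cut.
Max flow = 17, Min cut edges: (0,1)

Maximum flow: 17
Minimum cut: (0,1)
Partition: S = [0], T = [1, 2, 3, 4]

Max-flow min-cut theorem verified: both equal 17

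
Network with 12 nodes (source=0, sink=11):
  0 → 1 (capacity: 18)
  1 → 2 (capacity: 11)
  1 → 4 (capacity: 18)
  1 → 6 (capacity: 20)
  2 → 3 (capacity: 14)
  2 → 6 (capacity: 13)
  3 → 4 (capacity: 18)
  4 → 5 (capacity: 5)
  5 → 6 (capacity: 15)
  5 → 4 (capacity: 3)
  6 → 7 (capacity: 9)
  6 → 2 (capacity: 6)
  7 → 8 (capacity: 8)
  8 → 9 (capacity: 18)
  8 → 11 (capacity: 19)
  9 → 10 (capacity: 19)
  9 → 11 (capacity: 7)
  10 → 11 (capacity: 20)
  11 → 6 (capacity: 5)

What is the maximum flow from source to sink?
Maximum flow = 8

Max flow: 8

Flow assignment:
  0 → 1: 8/18
  1 → 6: 8/20
  6 → 7: 8/9
  7 → 8: 8/8
  8 → 11: 8/19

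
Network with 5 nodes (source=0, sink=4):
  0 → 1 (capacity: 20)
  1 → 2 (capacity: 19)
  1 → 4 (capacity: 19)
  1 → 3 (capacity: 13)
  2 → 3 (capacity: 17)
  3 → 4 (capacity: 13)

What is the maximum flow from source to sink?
Maximum flow = 20

Max flow: 20

Flow assignment:
  0 → 1: 20/20
  1 → 4: 19/19
  1 → 3: 1/13
  3 → 4: 1/13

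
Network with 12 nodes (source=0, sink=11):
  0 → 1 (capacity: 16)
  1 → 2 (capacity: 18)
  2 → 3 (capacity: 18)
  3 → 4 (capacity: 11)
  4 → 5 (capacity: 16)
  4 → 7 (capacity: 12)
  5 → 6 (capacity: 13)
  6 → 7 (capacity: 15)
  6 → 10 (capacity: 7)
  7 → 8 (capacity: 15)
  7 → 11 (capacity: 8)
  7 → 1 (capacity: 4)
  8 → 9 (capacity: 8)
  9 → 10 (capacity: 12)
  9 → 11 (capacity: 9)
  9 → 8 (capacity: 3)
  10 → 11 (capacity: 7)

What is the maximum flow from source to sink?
Maximum flow = 11

Max flow: 11

Flow assignment:
  0 → 1: 11/16
  1 → 2: 11/18
  2 → 3: 11/18
  3 → 4: 11/11
  4 → 5: 3/16
  4 → 7: 8/12
  5 → 6: 3/13
  6 → 10: 3/7
  7 → 11: 8/8
  10 → 11: 3/7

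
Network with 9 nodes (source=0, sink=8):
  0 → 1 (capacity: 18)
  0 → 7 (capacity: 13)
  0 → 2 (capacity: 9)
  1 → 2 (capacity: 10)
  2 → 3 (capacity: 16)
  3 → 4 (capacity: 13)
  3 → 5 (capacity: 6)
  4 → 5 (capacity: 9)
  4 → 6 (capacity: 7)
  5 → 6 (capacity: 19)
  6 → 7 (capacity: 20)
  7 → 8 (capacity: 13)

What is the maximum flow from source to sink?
Maximum flow = 13

Max flow: 13

Flow assignment:
  0 → 1: 10/18
  0 → 2: 3/9
  1 → 2: 10/10
  2 → 3: 13/16
  3 → 4: 10/13
  3 → 5: 3/6
  4 → 5: 6/9
  4 → 6: 4/7
  5 → 6: 9/19
  6 → 7: 13/20
  7 → 8: 13/13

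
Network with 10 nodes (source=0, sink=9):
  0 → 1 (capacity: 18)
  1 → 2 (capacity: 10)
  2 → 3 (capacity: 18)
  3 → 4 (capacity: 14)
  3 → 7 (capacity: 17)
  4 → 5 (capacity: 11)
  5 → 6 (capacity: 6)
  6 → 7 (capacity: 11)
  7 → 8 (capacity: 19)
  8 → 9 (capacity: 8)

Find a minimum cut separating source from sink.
Min cut value = 8, edges: (8,9)

Min cut value: 8
Partition: S = [0, 1, 2, 3, 4, 5, 6, 7, 8], T = [9]
Cut edges: (8,9)

By max-flow min-cut theorem, max flow = min cut = 8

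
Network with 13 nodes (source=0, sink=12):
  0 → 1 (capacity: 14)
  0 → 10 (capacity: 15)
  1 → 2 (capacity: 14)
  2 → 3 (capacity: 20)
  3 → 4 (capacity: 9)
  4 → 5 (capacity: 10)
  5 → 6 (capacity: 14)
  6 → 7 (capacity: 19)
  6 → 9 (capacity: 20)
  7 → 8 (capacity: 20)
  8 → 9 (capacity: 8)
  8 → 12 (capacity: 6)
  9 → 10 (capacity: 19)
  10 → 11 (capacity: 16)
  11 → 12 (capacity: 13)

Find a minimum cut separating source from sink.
Min cut value = 19, edges: (8,12), (11,12)

Min cut value: 19
Partition: S = [0, 1, 2, 3, 4, 5, 6, 7, 8, 9, 10, 11], T = [12]
Cut edges: (8,12), (11,12)

By max-flow min-cut theorem, max flow = min cut = 19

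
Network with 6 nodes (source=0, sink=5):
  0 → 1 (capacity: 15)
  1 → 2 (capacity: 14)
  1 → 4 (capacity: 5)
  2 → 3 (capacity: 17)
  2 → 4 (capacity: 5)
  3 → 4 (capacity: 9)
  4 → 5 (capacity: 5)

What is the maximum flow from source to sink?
Maximum flow = 5

Max flow: 5

Flow assignment:
  0 → 1: 5/15
  1 → 2: 5/14
  2 → 4: 5/5
  4 → 5: 5/5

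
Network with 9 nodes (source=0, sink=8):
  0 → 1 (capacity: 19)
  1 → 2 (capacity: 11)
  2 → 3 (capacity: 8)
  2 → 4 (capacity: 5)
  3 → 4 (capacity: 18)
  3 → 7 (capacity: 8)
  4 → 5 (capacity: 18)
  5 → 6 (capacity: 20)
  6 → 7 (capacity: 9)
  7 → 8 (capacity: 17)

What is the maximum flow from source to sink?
Maximum flow = 11

Max flow: 11

Flow assignment:
  0 → 1: 11/19
  1 → 2: 11/11
  2 → 3: 8/8
  2 → 4: 3/5
  3 → 7: 8/8
  4 → 5: 3/18
  5 → 6: 3/20
  6 → 7: 3/9
  7 → 8: 11/17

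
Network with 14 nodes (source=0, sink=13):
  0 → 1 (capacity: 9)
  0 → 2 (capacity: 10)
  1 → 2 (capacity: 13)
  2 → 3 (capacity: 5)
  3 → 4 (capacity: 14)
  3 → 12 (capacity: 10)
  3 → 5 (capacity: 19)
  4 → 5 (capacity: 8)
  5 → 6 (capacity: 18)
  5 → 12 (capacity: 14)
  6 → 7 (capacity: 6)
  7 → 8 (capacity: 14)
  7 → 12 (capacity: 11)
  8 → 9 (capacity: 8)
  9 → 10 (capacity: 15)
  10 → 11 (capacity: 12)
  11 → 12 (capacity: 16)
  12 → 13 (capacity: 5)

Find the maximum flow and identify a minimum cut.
Max flow = 5, Min cut edges: (12,13)

Maximum flow: 5
Minimum cut: (12,13)
Partition: S = [0, 1, 2, 3, 4, 5, 6, 7, 8, 9, 10, 11, 12], T = [13]

Max-flow min-cut theorem verified: both equal 5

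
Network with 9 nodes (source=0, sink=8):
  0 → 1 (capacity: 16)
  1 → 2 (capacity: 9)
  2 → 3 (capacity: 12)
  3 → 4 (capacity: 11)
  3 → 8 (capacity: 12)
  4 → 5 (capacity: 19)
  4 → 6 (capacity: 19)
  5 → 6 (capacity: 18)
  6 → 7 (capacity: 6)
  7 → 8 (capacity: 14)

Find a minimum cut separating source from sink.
Min cut value = 9, edges: (1,2)

Min cut value: 9
Partition: S = [0, 1], T = [2, 3, 4, 5, 6, 7, 8]
Cut edges: (1,2)

By max-flow min-cut theorem, max flow = min cut = 9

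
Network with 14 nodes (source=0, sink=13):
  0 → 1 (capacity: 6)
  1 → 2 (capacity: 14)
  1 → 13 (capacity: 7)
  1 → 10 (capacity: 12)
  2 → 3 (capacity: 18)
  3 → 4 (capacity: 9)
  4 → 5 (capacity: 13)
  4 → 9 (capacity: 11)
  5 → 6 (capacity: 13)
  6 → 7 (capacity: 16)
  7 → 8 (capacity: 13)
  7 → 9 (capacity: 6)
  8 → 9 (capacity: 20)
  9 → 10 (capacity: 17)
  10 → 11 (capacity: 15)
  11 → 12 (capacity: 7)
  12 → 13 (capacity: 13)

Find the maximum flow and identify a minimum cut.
Max flow = 6, Min cut edges: (0,1)

Maximum flow: 6
Minimum cut: (0,1)
Partition: S = [0], T = [1, 2, 3, 4, 5, 6, 7, 8, 9, 10, 11, 12, 13]

Max-flow min-cut theorem verified: both equal 6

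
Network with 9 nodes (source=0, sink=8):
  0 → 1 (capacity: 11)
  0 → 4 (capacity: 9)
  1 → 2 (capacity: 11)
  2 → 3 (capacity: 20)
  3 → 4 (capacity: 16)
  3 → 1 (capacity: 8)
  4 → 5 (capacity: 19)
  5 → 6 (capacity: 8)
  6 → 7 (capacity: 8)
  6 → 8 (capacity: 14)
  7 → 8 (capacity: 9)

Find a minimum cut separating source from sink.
Min cut value = 8, edges: (5,6)

Min cut value: 8
Partition: S = [0, 1, 2, 3, 4, 5], T = [6, 7, 8]
Cut edges: (5,6)

By max-flow min-cut theorem, max flow = min cut = 8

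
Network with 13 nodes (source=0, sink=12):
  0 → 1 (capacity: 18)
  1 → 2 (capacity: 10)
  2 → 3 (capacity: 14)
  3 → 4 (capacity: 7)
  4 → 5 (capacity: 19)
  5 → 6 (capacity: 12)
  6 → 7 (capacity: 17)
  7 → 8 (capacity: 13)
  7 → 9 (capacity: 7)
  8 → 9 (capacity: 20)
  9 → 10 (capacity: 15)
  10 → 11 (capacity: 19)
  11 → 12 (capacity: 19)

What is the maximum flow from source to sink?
Maximum flow = 7

Max flow: 7

Flow assignment:
  0 → 1: 7/18
  1 → 2: 7/10
  2 → 3: 7/14
  3 → 4: 7/7
  4 → 5: 7/19
  5 → 6: 7/12
  6 → 7: 7/17
  7 → 9: 7/7
  9 → 10: 7/15
  10 → 11: 7/19
  11 → 12: 7/19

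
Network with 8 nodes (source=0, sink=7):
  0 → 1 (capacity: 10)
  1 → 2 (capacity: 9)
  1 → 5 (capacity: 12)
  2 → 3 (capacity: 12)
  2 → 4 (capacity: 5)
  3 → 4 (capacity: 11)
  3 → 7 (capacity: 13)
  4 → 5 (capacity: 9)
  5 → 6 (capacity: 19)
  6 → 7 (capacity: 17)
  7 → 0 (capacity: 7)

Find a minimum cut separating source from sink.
Min cut value = 10, edges: (0,1)

Min cut value: 10
Partition: S = [0], T = [1, 2, 3, 4, 5, 6, 7]
Cut edges: (0,1)

By max-flow min-cut theorem, max flow = min cut = 10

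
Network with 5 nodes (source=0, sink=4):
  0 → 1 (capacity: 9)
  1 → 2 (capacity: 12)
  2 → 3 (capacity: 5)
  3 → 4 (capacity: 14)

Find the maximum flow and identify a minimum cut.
Max flow = 5, Min cut edges: (2,3)

Maximum flow: 5
Minimum cut: (2,3)
Partition: S = [0, 1, 2], T = [3, 4]

Max-flow min-cut theorem verified: both equal 5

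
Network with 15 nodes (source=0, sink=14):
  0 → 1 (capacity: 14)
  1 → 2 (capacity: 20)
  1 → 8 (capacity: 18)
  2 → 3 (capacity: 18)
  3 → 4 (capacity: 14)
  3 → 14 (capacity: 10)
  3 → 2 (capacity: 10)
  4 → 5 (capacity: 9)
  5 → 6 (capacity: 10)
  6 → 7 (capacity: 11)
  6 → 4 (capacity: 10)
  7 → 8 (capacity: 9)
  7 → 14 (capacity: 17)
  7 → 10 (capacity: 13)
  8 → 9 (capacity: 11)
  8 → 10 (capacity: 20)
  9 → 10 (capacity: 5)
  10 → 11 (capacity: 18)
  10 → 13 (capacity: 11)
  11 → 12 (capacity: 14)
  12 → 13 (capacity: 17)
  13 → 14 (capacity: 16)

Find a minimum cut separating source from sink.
Min cut value = 14, edges: (0,1)

Min cut value: 14
Partition: S = [0], T = [1, 2, 3, 4, 5, 6, 7, 8, 9, 10, 11, 12, 13, 14]
Cut edges: (0,1)

By max-flow min-cut theorem, max flow = min cut = 14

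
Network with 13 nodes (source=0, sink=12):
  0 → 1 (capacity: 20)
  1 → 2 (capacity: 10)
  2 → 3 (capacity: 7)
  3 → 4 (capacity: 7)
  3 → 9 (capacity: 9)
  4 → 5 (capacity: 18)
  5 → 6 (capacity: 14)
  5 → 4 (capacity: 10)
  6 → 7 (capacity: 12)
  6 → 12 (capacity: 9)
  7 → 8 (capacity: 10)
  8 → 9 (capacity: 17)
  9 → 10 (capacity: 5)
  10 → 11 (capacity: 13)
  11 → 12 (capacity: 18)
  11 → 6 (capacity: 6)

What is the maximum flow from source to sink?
Maximum flow = 7

Max flow: 7

Flow assignment:
  0 → 1: 7/20
  1 → 2: 7/10
  2 → 3: 7/7
  3 → 4: 7/7
  4 → 5: 7/18
  5 → 6: 7/14
  6 → 12: 7/9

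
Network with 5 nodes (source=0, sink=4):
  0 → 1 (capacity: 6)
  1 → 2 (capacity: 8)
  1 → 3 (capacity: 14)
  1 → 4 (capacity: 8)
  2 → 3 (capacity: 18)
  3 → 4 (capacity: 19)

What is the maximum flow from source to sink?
Maximum flow = 6

Max flow: 6

Flow assignment:
  0 → 1: 6/6
  1 → 4: 6/8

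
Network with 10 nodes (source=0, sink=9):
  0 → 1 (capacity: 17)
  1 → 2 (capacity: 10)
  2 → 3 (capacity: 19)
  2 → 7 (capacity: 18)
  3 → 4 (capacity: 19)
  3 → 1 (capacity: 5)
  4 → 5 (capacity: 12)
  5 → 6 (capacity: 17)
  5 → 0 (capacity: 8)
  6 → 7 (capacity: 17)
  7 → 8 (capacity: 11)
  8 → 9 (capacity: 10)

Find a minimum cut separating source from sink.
Min cut value = 10, edges: (8,9)

Min cut value: 10
Partition: S = [0, 1, 2, 3, 4, 5, 6, 7, 8], T = [9]
Cut edges: (8,9)

By max-flow min-cut theorem, max flow = min cut = 10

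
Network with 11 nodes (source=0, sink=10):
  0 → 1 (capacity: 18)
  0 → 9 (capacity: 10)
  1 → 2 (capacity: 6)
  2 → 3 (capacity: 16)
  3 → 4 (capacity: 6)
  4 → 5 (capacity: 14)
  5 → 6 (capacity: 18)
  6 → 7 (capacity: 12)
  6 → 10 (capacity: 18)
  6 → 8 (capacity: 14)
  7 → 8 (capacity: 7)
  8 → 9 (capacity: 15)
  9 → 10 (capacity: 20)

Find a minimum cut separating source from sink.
Min cut value = 16, edges: (0,9), (3,4)

Min cut value: 16
Partition: S = [0, 1, 2, 3], T = [4, 5, 6, 7, 8, 9, 10]
Cut edges: (0,9), (3,4)

By max-flow min-cut theorem, max flow = min cut = 16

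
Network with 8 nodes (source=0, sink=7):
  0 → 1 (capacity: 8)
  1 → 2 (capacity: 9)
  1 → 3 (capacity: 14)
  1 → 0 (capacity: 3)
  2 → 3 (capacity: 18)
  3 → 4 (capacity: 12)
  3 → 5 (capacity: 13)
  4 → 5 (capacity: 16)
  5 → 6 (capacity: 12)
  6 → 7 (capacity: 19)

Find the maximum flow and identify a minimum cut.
Max flow = 8, Min cut edges: (0,1)

Maximum flow: 8
Minimum cut: (0,1)
Partition: S = [0], T = [1, 2, 3, 4, 5, 6, 7]

Max-flow min-cut theorem verified: both equal 8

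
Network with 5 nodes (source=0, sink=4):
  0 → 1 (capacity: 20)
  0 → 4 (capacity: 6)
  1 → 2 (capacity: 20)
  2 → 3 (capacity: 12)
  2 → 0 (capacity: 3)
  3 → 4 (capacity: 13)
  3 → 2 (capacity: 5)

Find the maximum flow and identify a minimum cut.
Max flow = 18, Min cut edges: (0,4), (2,3)

Maximum flow: 18
Minimum cut: (0,4), (2,3)
Partition: S = [0, 1, 2], T = [3, 4]

Max-flow min-cut theorem verified: both equal 18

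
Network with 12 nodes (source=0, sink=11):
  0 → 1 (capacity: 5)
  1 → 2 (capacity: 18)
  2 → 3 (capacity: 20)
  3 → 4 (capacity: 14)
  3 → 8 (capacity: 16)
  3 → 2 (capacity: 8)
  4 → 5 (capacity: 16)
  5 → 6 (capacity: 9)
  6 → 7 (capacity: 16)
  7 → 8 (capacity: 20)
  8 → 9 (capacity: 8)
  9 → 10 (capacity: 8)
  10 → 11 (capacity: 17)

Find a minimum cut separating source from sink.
Min cut value = 5, edges: (0,1)

Min cut value: 5
Partition: S = [0], T = [1, 2, 3, 4, 5, 6, 7, 8, 9, 10, 11]
Cut edges: (0,1)

By max-flow min-cut theorem, max flow = min cut = 5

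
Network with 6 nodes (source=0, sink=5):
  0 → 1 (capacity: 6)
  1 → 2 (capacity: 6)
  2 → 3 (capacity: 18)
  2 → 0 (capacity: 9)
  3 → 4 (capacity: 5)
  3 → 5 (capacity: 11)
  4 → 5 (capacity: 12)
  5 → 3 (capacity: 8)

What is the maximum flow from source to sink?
Maximum flow = 6

Max flow: 6

Flow assignment:
  0 → 1: 6/6
  1 → 2: 6/6
  2 → 3: 6/18
  3 → 5: 6/11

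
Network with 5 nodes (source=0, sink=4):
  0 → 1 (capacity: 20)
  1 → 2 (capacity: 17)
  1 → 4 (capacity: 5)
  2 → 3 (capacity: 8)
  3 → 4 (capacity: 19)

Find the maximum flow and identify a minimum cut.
Max flow = 13, Min cut edges: (1,4), (2,3)

Maximum flow: 13
Minimum cut: (1,4), (2,3)
Partition: S = [0, 1, 2], T = [3, 4]

Max-flow min-cut theorem verified: both equal 13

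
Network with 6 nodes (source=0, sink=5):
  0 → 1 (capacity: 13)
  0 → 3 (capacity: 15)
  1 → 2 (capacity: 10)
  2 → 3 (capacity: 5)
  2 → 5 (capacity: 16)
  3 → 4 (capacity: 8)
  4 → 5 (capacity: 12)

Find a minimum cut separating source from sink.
Min cut value = 18, edges: (1,2), (3,4)

Min cut value: 18
Partition: S = [0, 1, 3], T = [2, 4, 5]
Cut edges: (1,2), (3,4)

By max-flow min-cut theorem, max flow = min cut = 18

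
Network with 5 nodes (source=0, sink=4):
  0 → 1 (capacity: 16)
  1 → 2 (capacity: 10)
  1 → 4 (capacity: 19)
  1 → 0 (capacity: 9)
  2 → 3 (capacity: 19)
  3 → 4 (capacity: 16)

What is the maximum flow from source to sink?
Maximum flow = 16

Max flow: 16

Flow assignment:
  0 → 1: 16/16
  1 → 4: 16/19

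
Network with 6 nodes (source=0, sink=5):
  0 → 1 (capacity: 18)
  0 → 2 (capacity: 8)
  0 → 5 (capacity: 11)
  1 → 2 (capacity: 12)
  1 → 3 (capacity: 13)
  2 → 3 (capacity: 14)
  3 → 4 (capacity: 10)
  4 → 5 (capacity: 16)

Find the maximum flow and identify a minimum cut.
Max flow = 21, Min cut edges: (0,5), (3,4)

Maximum flow: 21
Minimum cut: (0,5), (3,4)
Partition: S = [0, 1, 2, 3], T = [4, 5]

Max-flow min-cut theorem verified: both equal 21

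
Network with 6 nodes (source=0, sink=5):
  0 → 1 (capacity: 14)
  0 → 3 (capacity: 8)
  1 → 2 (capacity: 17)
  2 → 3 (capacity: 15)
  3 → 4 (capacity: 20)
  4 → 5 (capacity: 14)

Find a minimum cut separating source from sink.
Min cut value = 14, edges: (4,5)

Min cut value: 14
Partition: S = [0, 1, 2, 3, 4], T = [5]
Cut edges: (4,5)

By max-flow min-cut theorem, max flow = min cut = 14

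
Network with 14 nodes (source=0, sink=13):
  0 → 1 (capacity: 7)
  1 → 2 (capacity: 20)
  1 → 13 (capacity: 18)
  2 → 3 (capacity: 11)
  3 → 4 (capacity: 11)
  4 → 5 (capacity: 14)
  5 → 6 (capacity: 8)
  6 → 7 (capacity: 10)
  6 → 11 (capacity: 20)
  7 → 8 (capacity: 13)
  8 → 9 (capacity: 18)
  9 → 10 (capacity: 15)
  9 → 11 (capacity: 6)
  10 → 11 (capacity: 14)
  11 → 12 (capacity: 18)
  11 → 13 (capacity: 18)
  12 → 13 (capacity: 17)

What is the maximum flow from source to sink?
Maximum flow = 7

Max flow: 7

Flow assignment:
  0 → 1: 7/7
  1 → 13: 7/18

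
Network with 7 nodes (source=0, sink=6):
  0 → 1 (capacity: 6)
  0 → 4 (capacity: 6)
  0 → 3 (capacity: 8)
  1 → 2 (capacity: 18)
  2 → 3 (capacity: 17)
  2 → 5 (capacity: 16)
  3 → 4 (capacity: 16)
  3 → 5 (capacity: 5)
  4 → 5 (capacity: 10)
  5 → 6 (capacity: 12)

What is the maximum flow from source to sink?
Maximum flow = 12

Max flow: 12

Flow assignment:
  0 → 4: 4/6
  0 → 3: 8/8
  3 → 4: 3/16
  3 → 5: 5/5
  4 → 5: 7/10
  5 → 6: 12/12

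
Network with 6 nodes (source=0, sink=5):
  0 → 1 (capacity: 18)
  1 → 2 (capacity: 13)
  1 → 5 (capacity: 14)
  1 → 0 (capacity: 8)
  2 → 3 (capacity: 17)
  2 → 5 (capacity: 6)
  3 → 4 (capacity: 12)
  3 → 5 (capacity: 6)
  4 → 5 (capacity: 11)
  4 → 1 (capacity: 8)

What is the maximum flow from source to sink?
Maximum flow = 18

Max flow: 18

Flow assignment:
  0 → 1: 18/18
  1 → 2: 4/13
  1 → 5: 14/14
  2 → 5: 4/6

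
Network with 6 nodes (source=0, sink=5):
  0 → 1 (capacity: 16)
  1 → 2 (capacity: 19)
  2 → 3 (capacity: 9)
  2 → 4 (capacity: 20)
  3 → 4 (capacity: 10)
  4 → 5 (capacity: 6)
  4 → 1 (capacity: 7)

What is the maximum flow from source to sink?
Maximum flow = 6

Max flow: 6

Flow assignment:
  0 → 1: 6/16
  1 → 2: 6/19
  2 → 4: 6/20
  4 → 5: 6/6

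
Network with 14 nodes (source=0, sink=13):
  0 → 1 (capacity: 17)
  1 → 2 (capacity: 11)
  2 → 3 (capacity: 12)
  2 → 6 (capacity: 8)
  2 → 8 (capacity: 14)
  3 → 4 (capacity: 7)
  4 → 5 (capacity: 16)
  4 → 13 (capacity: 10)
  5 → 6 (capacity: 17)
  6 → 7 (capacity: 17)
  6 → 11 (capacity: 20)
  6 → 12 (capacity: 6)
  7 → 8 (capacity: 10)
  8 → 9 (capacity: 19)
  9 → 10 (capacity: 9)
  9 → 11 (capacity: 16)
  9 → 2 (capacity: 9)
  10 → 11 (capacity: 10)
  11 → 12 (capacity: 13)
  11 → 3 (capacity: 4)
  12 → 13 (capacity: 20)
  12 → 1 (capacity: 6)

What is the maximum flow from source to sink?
Maximum flow = 11

Max flow: 11

Flow assignment:
  0 → 1: 11/17
  1 → 2: 11/11
  2 → 3: 7/12
  2 → 6: 4/8
  3 → 4: 7/7
  4 → 13: 7/10
  6 → 12: 4/6
  12 → 13: 4/20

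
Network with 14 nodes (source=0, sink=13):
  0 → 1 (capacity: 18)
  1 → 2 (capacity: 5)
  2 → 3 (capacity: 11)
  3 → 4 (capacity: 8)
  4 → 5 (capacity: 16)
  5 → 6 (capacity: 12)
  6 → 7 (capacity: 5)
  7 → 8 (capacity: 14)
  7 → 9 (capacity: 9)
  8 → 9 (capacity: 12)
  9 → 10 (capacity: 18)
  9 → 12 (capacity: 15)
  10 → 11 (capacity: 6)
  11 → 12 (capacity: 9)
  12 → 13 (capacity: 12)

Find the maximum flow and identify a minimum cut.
Max flow = 5, Min cut edges: (6,7)

Maximum flow: 5
Minimum cut: (6,7)
Partition: S = [0, 1, 2, 3, 4, 5, 6], T = [7, 8, 9, 10, 11, 12, 13]

Max-flow min-cut theorem verified: both equal 5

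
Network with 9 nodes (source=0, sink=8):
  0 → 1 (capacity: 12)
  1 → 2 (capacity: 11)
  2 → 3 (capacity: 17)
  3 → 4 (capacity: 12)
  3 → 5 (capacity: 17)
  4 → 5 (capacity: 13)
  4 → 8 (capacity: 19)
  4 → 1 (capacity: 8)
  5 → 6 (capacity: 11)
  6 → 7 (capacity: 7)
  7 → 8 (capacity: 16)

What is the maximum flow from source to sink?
Maximum flow = 11

Max flow: 11

Flow assignment:
  0 → 1: 11/12
  1 → 2: 11/11
  2 → 3: 11/17
  3 → 4: 11/12
  4 → 8: 11/19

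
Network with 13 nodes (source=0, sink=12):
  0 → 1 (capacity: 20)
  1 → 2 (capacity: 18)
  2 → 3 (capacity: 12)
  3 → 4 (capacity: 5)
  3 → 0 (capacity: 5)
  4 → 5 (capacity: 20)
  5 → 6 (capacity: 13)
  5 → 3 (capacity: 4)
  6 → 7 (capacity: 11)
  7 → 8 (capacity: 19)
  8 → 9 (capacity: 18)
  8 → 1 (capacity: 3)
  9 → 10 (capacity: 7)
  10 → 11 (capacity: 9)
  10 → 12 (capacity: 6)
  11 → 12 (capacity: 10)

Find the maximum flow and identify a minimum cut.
Max flow = 5, Min cut edges: (3,4)

Maximum flow: 5
Minimum cut: (3,4)
Partition: S = [0, 1, 2, 3], T = [4, 5, 6, 7, 8, 9, 10, 11, 12]

Max-flow min-cut theorem verified: both equal 5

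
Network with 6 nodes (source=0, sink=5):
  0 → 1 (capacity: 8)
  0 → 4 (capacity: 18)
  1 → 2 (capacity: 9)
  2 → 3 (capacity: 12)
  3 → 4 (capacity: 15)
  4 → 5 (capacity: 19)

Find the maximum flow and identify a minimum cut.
Max flow = 19, Min cut edges: (4,5)

Maximum flow: 19
Minimum cut: (4,5)
Partition: S = [0, 1, 2, 3, 4], T = [5]

Max-flow min-cut theorem verified: both equal 19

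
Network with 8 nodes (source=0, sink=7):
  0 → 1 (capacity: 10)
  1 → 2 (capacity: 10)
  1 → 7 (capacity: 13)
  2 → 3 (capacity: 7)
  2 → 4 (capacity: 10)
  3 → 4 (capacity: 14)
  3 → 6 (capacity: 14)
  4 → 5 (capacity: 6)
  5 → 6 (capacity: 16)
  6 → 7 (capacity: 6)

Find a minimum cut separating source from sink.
Min cut value = 10, edges: (0,1)

Min cut value: 10
Partition: S = [0], T = [1, 2, 3, 4, 5, 6, 7]
Cut edges: (0,1)

By max-flow min-cut theorem, max flow = min cut = 10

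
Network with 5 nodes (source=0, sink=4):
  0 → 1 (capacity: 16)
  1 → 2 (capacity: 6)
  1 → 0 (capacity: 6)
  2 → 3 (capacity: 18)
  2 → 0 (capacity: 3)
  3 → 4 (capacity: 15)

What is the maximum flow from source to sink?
Maximum flow = 6

Max flow: 6

Flow assignment:
  0 → 1: 6/16
  1 → 2: 6/6
  2 → 3: 6/18
  3 → 4: 6/15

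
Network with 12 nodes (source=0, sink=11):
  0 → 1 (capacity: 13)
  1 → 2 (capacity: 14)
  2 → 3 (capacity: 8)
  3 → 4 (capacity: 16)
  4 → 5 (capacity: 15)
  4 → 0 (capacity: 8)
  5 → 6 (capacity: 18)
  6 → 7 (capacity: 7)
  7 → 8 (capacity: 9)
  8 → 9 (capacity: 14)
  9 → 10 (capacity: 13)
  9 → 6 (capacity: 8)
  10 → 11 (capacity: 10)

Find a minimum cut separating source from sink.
Min cut value = 7, edges: (6,7)

Min cut value: 7
Partition: S = [0, 1, 2, 3, 4, 5, 6], T = [7, 8, 9, 10, 11]
Cut edges: (6,7)

By max-flow min-cut theorem, max flow = min cut = 7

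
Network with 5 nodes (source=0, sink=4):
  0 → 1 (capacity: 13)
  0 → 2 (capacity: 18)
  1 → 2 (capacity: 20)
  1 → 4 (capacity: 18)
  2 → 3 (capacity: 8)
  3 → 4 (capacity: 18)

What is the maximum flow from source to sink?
Maximum flow = 21

Max flow: 21

Flow assignment:
  0 → 1: 13/13
  0 → 2: 8/18
  1 → 4: 13/18
  2 → 3: 8/8
  3 → 4: 8/18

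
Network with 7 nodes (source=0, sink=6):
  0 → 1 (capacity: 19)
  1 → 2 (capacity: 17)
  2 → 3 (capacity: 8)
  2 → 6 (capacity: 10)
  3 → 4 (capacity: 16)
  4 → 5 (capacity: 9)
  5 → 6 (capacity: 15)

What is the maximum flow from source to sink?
Maximum flow = 17

Max flow: 17

Flow assignment:
  0 → 1: 17/19
  1 → 2: 17/17
  2 → 3: 7/8
  2 → 6: 10/10
  3 → 4: 7/16
  4 → 5: 7/9
  5 → 6: 7/15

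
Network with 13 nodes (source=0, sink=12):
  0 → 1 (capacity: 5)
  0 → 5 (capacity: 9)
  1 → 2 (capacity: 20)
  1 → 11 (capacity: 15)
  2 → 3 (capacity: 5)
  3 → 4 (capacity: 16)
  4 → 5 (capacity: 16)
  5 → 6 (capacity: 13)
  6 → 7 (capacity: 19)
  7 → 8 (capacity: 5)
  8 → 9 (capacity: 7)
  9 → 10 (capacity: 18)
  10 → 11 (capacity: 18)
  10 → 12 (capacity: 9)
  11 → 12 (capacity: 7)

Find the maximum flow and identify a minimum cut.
Max flow = 10, Min cut edges: (0,1), (7,8)

Maximum flow: 10
Minimum cut: (0,1), (7,8)
Partition: S = [0, 2, 3, 4, 5, 6, 7], T = [1, 8, 9, 10, 11, 12]

Max-flow min-cut theorem verified: both equal 10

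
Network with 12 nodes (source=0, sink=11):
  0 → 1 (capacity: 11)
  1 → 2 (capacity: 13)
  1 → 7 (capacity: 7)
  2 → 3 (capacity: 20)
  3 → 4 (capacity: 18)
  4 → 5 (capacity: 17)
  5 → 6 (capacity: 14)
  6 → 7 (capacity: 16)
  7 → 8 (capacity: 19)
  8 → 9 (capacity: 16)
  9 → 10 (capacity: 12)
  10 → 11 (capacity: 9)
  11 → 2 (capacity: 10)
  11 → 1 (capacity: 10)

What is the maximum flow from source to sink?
Maximum flow = 9

Max flow: 9

Flow assignment:
  0 → 1: 9/11
  1 → 2: 4/13
  1 → 7: 5/7
  2 → 3: 4/20
  3 → 4: 4/18
  4 → 5: 4/17
  5 → 6: 4/14
  6 → 7: 4/16
  7 → 8: 9/19
  8 → 9: 9/16
  9 → 10: 9/12
  10 → 11: 9/9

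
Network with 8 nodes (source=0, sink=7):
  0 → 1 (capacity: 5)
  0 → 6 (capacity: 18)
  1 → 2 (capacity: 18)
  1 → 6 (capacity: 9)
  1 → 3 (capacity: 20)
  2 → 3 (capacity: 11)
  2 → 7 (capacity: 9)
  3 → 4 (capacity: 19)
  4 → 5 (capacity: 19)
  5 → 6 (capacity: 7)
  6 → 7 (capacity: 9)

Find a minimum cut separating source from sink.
Min cut value = 14, edges: (0,1), (6,7)

Min cut value: 14
Partition: S = [0, 3, 4, 5, 6], T = [1, 2, 7]
Cut edges: (0,1), (6,7)

By max-flow min-cut theorem, max flow = min cut = 14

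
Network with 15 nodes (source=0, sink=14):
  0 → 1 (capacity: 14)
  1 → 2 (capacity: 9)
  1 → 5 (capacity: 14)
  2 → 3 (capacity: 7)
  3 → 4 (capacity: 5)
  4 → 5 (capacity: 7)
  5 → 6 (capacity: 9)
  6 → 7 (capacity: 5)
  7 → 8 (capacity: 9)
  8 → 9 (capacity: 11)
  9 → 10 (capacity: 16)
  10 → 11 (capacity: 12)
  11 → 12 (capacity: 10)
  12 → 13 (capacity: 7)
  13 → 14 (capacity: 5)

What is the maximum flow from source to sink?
Maximum flow = 5

Max flow: 5

Flow assignment:
  0 → 1: 5/14
  1 → 5: 5/14
  5 → 6: 5/9
  6 → 7: 5/5
  7 → 8: 5/9
  8 → 9: 5/11
  9 → 10: 5/16
  10 → 11: 5/12
  11 → 12: 5/10
  12 → 13: 5/7
  13 → 14: 5/5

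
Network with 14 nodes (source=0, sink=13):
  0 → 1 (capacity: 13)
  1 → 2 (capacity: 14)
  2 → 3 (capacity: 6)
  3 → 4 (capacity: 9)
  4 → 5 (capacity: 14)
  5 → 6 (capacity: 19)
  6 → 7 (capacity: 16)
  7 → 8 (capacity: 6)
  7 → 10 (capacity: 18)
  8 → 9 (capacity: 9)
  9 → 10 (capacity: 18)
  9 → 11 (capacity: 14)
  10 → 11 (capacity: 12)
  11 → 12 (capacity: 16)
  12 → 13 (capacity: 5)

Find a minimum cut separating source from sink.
Min cut value = 5, edges: (12,13)

Min cut value: 5
Partition: S = [0, 1, 2, 3, 4, 5, 6, 7, 8, 9, 10, 11, 12], T = [13]
Cut edges: (12,13)

By max-flow min-cut theorem, max flow = min cut = 5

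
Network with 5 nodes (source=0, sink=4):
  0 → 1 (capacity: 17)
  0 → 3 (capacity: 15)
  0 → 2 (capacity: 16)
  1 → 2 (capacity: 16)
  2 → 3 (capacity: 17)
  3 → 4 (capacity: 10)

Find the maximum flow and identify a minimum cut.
Max flow = 10, Min cut edges: (3,4)

Maximum flow: 10
Minimum cut: (3,4)
Partition: S = [0, 1, 2, 3], T = [4]

Max-flow min-cut theorem verified: both equal 10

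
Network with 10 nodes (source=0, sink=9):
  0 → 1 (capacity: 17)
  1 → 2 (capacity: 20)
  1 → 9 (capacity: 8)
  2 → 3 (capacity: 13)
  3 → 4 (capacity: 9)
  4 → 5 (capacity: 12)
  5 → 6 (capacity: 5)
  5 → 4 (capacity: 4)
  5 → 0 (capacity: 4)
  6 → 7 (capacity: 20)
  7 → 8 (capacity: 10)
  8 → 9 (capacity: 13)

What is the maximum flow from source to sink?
Maximum flow = 13

Max flow: 13

Flow assignment:
  0 → 1: 17/17
  1 → 2: 9/20
  1 → 9: 8/8
  2 → 3: 9/13
  3 → 4: 9/9
  4 → 5: 9/12
  5 → 6: 5/5
  5 → 0: 4/4
  6 → 7: 5/20
  7 → 8: 5/10
  8 → 9: 5/13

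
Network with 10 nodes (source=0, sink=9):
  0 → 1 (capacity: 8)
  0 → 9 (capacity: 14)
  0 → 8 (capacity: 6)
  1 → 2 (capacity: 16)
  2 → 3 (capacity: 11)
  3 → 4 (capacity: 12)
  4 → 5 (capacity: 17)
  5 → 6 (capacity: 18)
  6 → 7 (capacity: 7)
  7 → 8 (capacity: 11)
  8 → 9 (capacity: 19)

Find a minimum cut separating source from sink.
Min cut value = 27, edges: (0,9), (0,8), (6,7)

Min cut value: 27
Partition: S = [0, 1, 2, 3, 4, 5, 6], T = [7, 8, 9]
Cut edges: (0,9), (0,8), (6,7)

By max-flow min-cut theorem, max flow = min cut = 27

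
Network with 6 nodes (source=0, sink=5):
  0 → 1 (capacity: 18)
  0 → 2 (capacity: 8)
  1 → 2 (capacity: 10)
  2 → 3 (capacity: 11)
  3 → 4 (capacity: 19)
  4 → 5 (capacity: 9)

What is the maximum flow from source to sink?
Maximum flow = 9

Max flow: 9

Flow assignment:
  0 → 1: 9/18
  1 → 2: 9/10
  2 → 3: 9/11
  3 → 4: 9/19
  4 → 5: 9/9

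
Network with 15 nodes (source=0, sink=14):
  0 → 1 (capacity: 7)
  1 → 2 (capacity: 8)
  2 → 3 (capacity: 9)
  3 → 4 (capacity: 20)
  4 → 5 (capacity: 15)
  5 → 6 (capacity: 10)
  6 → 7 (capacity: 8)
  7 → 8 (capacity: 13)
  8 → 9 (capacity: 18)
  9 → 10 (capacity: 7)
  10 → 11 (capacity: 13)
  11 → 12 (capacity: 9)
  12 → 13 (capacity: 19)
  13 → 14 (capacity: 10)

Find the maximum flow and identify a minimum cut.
Max flow = 7, Min cut edges: (9,10)

Maximum flow: 7
Minimum cut: (9,10)
Partition: S = [0, 1, 2, 3, 4, 5, 6, 7, 8, 9], T = [10, 11, 12, 13, 14]

Max-flow min-cut theorem verified: both equal 7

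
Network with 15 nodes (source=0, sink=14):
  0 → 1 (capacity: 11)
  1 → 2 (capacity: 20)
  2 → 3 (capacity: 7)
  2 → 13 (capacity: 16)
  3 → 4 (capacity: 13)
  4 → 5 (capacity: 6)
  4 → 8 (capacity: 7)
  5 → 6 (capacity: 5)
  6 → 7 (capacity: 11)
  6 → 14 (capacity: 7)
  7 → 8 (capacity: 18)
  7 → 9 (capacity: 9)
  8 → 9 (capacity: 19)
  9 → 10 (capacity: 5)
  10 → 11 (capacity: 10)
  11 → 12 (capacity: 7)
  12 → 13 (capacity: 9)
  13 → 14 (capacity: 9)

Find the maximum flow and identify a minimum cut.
Max flow = 11, Min cut edges: (0,1)

Maximum flow: 11
Minimum cut: (0,1)
Partition: S = [0], T = [1, 2, 3, 4, 5, 6, 7, 8, 9, 10, 11, 12, 13, 14]

Max-flow min-cut theorem verified: both equal 11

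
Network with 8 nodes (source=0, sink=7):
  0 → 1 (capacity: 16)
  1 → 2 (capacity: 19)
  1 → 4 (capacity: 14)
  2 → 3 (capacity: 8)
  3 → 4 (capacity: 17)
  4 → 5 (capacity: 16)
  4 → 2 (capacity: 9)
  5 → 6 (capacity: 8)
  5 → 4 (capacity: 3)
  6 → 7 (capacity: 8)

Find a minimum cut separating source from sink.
Min cut value = 8, edges: (6,7)

Min cut value: 8
Partition: S = [0, 1, 2, 3, 4, 5, 6], T = [7]
Cut edges: (6,7)

By max-flow min-cut theorem, max flow = min cut = 8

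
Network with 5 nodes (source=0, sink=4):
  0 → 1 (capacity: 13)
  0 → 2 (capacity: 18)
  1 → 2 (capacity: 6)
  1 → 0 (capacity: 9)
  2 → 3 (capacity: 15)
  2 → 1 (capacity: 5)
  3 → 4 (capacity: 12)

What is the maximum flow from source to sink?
Maximum flow = 12

Max flow: 12

Flow assignment:
  0 → 1: 6/13
  0 → 2: 6/18
  1 → 2: 6/6
  2 → 3: 12/15
  3 → 4: 12/12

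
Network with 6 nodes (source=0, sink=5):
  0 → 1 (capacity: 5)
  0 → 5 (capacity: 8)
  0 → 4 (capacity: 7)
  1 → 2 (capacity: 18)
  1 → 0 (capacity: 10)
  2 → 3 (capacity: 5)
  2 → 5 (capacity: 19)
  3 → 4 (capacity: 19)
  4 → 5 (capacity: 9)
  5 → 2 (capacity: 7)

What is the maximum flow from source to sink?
Maximum flow = 20

Max flow: 20

Flow assignment:
  0 → 1: 5/5
  0 → 5: 8/8
  0 → 4: 7/7
  1 → 2: 5/18
  2 → 5: 5/19
  4 → 5: 7/9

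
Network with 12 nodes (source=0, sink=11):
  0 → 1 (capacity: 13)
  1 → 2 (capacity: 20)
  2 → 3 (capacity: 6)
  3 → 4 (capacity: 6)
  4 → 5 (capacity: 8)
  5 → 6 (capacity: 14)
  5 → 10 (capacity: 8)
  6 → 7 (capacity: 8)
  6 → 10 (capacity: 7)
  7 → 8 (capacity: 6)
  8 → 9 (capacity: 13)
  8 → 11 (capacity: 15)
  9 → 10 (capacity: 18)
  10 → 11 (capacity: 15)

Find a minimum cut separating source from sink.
Min cut value = 6, edges: (3,4)

Min cut value: 6
Partition: S = [0, 1, 2, 3], T = [4, 5, 6, 7, 8, 9, 10, 11]
Cut edges: (3,4)

By max-flow min-cut theorem, max flow = min cut = 6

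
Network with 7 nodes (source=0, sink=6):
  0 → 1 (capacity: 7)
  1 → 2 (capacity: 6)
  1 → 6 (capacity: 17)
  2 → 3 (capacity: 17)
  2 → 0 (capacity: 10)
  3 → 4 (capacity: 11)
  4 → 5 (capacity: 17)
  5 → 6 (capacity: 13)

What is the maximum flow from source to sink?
Maximum flow = 7

Max flow: 7

Flow assignment:
  0 → 1: 7/7
  1 → 6: 7/17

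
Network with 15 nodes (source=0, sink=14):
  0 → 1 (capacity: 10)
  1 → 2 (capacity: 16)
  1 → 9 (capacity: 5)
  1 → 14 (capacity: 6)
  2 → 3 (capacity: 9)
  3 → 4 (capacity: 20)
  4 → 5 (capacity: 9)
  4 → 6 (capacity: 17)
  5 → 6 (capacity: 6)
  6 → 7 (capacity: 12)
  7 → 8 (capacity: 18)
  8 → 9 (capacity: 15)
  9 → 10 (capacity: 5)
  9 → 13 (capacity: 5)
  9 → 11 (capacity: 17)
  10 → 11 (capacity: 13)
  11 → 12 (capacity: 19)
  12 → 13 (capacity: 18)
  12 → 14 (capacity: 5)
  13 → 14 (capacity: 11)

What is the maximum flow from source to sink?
Maximum flow = 10

Max flow: 10

Flow assignment:
  0 → 1: 10/10
  1 → 9: 4/5
  1 → 14: 6/6
  9 → 13: 4/5
  13 → 14: 4/11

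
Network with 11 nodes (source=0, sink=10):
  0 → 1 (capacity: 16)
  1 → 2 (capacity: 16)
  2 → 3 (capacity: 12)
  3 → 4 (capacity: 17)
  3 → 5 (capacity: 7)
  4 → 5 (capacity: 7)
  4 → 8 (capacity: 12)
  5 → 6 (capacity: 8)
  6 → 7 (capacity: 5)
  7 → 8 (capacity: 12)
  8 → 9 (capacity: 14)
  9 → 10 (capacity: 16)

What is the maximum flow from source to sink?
Maximum flow = 12

Max flow: 12

Flow assignment:
  0 → 1: 12/16
  1 → 2: 12/16
  2 → 3: 12/12
  3 → 4: 12/17
  4 → 8: 12/12
  8 → 9: 12/14
  9 → 10: 12/16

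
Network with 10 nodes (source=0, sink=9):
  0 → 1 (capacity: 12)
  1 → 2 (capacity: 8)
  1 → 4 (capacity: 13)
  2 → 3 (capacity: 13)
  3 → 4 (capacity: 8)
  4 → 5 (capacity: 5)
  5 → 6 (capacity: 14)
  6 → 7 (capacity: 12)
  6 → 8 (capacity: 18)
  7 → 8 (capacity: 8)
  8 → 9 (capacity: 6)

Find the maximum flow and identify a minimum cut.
Max flow = 5, Min cut edges: (4,5)

Maximum flow: 5
Minimum cut: (4,5)
Partition: S = [0, 1, 2, 3, 4], T = [5, 6, 7, 8, 9]

Max-flow min-cut theorem verified: both equal 5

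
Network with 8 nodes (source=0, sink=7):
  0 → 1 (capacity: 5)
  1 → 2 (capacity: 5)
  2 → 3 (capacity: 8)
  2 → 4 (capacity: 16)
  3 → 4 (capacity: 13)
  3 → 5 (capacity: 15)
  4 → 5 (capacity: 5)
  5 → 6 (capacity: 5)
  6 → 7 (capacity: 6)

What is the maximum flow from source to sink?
Maximum flow = 5

Max flow: 5

Flow assignment:
  0 → 1: 5/5
  1 → 2: 5/5
  2 → 3: 5/8
  3 → 5: 5/15
  5 → 6: 5/5
  6 → 7: 5/6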